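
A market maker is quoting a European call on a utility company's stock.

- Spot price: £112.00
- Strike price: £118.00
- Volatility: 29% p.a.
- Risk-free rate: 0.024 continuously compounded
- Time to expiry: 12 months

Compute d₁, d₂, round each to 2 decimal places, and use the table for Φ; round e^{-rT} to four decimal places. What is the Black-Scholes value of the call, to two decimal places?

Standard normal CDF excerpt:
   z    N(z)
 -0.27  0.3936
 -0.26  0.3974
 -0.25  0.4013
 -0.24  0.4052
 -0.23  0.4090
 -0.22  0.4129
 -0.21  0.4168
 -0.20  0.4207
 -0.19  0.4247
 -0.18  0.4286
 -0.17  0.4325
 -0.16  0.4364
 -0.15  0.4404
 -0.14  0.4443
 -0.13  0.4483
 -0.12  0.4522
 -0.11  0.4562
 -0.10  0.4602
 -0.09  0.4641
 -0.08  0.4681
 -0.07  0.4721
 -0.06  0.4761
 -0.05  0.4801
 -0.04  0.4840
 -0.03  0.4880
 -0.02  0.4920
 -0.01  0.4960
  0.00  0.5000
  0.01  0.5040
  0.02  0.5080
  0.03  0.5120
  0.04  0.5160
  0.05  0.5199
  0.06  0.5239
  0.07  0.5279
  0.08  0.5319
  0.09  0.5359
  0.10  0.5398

σ√T = 0.29 × 1.0000 = 0.2900
ln(S/K) + (r + σ²/2)T = ln(112/118) + (0.024 + 0.29²/2)·1 = -0.0522 + 0.0660 = 0.0139
d₁ = 0.0139 / 0.2900 = 0.0478 → 0.05
d₂ = d₁ − σ√T = 0.0478 − 0.2900 = -0.2422 → -0.24
exp(−rT) = exp(−0.024·1) = 0.9763
N(d₁) = N(0.05) = 0.5199;  N(d₂) = N(-0.24) = 0.4052
C = 112·0.5199 − 118·0.9763·0.4052 = 58.2288 − 46.6804 = 11.5484

£11.55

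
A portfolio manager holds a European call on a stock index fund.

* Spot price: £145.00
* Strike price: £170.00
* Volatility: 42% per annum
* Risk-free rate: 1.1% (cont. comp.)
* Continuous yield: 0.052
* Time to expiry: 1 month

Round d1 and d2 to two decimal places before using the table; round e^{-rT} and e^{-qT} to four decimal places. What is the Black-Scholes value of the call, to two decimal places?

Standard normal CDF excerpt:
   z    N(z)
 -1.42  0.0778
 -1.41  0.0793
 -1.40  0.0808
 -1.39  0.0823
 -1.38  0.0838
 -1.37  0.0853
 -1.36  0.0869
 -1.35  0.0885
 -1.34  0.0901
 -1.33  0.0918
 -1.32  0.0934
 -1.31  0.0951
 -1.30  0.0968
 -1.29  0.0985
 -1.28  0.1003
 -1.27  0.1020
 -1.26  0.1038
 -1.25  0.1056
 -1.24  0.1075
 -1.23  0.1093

σ√T = 0.42·√0.08333 = 0.1212
d₁ = [ln(145/170) + (0.011 − 0.052 + ½·0.42²)·0.08333] / (σ√T) = (-0.1591 + 0.0039) / 0.1212 = -1.2795 ≈ -1.28
d₂ = -1.2795 − 0.1212 = -1.4007 ≈ -1.40
exp(−qT) = exp(−0.052·0.08333) = 0.9957;  exp(−rT) = exp(−0.011·0.08333) = 0.9991
N(d₁) = N(-1.28) = 0.1003;  N(d₂) = N(-1.40) = 0.0808
C = 145·0.9957·0.1003 − 170·0.9991·0.0808 = 14.4810 − 13.7236 = 0.7573

£0.76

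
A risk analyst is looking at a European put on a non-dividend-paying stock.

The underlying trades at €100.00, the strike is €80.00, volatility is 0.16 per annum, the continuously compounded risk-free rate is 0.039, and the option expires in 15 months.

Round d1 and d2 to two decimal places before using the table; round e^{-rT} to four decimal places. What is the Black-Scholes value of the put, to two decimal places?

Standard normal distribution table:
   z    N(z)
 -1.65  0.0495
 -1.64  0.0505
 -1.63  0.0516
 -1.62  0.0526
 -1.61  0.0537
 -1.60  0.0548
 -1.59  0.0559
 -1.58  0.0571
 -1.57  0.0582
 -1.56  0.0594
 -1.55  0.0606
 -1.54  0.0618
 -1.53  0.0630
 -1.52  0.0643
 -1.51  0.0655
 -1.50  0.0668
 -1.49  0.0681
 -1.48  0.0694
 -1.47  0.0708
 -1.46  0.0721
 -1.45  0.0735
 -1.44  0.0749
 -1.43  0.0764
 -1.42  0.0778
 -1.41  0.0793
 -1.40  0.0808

σ√T = 0.16 × 1.1180 = 0.1789
d₁ = [ln(100/80) + (0.039 + 0.16²/2)·1.25] / 0.1789 = [0.2231 + 0.0648] / 0.1789 = 1.6094 → 1.61
d₂ = d₁ − σ√T = 1.6094 − 0.1789 = 1.4305 → 1.43
e^(−rT) = e^(−0.039·1.25) = 0.9524
N(−d₂) = N(-1.43) = 0.0764;  N(−d₁) = N(-1.61) = 0.0537
P = 80·0.9524·0.0764 − 100·0.0537 = 5.8211 − 5.3700 = 0.4511

€0.45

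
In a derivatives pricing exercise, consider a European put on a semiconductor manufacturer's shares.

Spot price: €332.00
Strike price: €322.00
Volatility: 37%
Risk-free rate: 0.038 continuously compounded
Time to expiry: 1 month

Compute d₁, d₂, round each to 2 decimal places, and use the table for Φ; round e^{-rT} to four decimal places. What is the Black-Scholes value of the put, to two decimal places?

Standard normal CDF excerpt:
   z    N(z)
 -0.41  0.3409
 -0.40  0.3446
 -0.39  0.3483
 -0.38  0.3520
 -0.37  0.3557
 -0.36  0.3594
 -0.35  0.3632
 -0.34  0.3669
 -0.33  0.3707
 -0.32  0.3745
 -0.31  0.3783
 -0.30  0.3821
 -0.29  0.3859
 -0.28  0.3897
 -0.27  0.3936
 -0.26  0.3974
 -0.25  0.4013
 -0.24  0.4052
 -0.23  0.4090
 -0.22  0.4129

σ√T = 0.37 × 0.2887 = 0.1068
d₁ = [ln(332/322) + (0.038 + ½·0.37²)·0.08333] / (σ√T) = (0.0306 + 0.0089) / 0.1068 = 0.3694 → 0.37
d₂ = 0.3694 − 0.1068 = 0.2626 → 0.26
e^(−rT) = e^(−0.038·0.08333) = 0.9968
P = 322·0.9968·N(-0.26) − 332·N(-0.37) = 322·0.9968·0.3974 − 332·0.3557 = 127.5533 − 118.0924 = 9.4609

€9.46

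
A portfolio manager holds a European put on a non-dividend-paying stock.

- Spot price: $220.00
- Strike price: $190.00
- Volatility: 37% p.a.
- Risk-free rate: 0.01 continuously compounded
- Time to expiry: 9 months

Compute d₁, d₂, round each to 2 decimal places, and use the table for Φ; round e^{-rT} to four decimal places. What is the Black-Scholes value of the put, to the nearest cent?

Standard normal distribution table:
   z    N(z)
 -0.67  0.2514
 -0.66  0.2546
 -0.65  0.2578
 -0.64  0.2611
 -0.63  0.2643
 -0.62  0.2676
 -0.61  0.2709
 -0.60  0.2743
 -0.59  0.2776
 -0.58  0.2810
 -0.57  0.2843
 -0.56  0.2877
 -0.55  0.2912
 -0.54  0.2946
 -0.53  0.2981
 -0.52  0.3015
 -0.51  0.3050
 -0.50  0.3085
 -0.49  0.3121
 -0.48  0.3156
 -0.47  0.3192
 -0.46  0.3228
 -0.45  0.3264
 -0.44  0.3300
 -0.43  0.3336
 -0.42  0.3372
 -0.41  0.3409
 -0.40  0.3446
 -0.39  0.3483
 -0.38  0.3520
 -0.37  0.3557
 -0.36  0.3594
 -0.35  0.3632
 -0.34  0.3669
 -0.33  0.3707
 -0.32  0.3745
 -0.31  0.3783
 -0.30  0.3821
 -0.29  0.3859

$13.18

σ√T = 0.37·√0.75 = 0.3204
d₁ = [ln(220/190) + (0.01 + ½·0.37²)·0.75] / (σ√T) = (0.1466 + 0.0588) / 0.3204 = 0.6411 which rounds to 0.64
d₂ = 0.6411 − 0.3204 = 0.3207 which rounds to 0.32
exp(−rT) = exp(−0.01·0.75) = 0.9925
P = 190·0.9925·N(-0.32) − 220·N(-0.64) = 190·0.9925·0.3745 − 220·0.2611 = 70.6213 − 57.4420 = 13.1793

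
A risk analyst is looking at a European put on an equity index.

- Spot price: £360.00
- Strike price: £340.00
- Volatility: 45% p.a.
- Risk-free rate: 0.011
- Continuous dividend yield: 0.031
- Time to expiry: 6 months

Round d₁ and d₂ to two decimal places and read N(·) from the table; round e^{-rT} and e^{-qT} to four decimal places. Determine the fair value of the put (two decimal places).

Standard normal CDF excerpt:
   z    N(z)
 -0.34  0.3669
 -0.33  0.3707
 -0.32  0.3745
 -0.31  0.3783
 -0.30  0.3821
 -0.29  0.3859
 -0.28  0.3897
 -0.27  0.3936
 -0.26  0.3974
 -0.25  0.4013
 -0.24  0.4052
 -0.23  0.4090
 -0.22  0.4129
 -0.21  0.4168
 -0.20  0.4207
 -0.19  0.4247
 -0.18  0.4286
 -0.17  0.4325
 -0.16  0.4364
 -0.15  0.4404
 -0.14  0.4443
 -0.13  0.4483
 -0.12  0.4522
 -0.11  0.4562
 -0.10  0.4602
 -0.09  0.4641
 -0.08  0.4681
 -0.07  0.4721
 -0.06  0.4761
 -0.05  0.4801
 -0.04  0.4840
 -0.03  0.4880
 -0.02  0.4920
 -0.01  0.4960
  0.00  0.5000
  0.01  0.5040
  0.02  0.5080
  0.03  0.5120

σ√T = 0.45·√0.5 = 0.3182
d₁ = [ln(360/340) + (0.011 − 0.031 + 0.45²/2)·0.5] / 0.3182 = [0.0572 + 0.0406] / 0.3182 = 0.3073 → 0.31
d₂ = d₁ − σ√T = 0.3073 − 0.3182 = -0.0109 → -0.01
e^(−qT) = e^(−0.031·0.5) = 0.9846;  e^(−rT) = e^(−0.011·0.5) = 0.9945
P = 340·0.9945·N(0.01) − 360·0.9846·N(-0.31) = 340·0.9945·0.5040 − 360·0.9846·0.3783 = 170.4175 − 134.0907 = 36.3268

£36.33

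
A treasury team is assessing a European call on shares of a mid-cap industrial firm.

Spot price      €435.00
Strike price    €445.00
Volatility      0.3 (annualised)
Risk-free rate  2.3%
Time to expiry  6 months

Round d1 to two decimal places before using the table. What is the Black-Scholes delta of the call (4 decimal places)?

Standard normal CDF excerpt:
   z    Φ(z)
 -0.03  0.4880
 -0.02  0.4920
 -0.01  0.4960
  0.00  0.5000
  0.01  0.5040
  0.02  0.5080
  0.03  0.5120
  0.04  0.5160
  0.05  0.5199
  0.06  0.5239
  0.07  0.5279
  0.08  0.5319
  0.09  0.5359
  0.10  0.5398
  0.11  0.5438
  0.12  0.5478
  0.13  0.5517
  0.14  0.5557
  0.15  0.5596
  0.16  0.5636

T = 0.5;  σ√T = 0.2121
ln(S/K) + (r + σ²/2)T = ln(435/445) + (0.023 + 0.3²/2)·0.5 = -0.0227 + 0.0340 = 0.0113
d₁ = 0.0113 / 0.2121 = 0.0531 ⇒ 0.05
N(d₁) = N(0.05) = 0.5199
Δ_call = N(d₁) = 0.5199

0.5199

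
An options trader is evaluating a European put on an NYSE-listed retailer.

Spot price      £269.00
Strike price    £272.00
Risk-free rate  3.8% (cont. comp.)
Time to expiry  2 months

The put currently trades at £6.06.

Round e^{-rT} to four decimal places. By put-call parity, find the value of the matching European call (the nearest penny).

£4.77

e^(−rT) = e^(−0.038·0.1667) = 0.9937
Put-call parity: C − P = S − K·e^(−rT) = 269 − 272·0.9937 = 269 − 270.2864 = -1.2864
C = P + (C − P) = 6.06 + (-1.2864) = 4.7736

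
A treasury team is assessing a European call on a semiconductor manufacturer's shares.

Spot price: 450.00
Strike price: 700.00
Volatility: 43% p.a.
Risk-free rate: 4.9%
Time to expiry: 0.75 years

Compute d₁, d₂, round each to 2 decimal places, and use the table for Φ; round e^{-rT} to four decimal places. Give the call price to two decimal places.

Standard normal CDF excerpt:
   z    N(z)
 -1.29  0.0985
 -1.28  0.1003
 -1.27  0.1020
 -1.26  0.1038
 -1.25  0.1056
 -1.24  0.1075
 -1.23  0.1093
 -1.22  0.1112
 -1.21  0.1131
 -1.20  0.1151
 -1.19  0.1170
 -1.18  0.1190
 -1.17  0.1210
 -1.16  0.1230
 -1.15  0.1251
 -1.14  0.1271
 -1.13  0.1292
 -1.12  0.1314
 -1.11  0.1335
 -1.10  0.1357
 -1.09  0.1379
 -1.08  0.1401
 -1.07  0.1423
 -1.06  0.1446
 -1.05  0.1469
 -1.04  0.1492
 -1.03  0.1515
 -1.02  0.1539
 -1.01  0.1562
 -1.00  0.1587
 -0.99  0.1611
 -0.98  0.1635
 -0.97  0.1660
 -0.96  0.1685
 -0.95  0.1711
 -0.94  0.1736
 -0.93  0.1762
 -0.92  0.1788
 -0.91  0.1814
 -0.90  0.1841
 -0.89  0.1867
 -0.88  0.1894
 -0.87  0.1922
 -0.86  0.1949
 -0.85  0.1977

14.02

T = 0.75;  σ√T = 0.3724
ln(S/K) + (r + σ²/2)T = ln(450/700) + (0.049 + 0.43²/2)·0.75 = -0.4418 + 0.1061 = -0.3357
d₁ = -0.3357 / 0.3724 = -0.9016 → -0.90
d₂ = d₁ − σ√T = -0.9016 − 0.3724 = -1.2740 → -1.27
e^(−rT) = e^(−0.049·0.75) = 0.9639
N(d₁) = N(-0.90) = 0.1841;  N(d₂) = N(-1.27) = 0.1020
C = 450·0.1841 − 700·0.9639·0.1020 = 82.8450 − 68.8225 = 14.0225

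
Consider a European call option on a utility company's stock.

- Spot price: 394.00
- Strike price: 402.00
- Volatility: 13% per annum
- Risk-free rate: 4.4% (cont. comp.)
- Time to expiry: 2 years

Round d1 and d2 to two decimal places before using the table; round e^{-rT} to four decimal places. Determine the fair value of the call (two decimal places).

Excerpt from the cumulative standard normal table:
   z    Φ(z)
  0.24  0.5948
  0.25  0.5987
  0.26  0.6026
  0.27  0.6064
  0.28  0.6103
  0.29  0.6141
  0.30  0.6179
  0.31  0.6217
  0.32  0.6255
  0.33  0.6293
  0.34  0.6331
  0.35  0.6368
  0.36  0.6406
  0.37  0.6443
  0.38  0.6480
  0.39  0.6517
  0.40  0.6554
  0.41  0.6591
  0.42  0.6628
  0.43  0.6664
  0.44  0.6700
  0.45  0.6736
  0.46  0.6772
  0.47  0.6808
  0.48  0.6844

σ√T = 0.13·√2 = 0.1838
d₁ = [ln(394/402) + (0.044 + 0.13²/2)·2] / 0.1838 = [-0.0201 + 0.1049] / 0.1838 = 0.4612 ≈ 0.46
d₂ = d₁ − σ√T = 0.4612 − 0.1838 = 0.2774 ≈ 0.28
e^(−rT) = e^(−0.044·2) = 0.9158
N(d₁) = N(0.46) = 0.6772;  N(d₂) = N(0.28) = 0.6103
C = 394·0.6772 − 402·0.9158·0.6103 = 266.8168 − 224.6829 = 42.1339

42.13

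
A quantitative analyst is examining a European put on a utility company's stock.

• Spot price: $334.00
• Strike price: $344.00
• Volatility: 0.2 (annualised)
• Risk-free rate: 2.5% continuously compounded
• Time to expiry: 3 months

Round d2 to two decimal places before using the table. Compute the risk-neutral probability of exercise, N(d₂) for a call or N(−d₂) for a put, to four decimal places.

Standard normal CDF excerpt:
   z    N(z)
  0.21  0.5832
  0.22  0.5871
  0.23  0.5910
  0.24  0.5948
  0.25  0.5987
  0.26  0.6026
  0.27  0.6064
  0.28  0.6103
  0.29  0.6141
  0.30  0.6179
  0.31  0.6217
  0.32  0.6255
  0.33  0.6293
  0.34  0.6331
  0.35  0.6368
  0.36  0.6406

0.6103

σ√T = 0.2·√0.25 = 0.1000
d₁ = [ln(334/344) + (0.025 + 0.2²/2)·0.25] / 0.1000 = [-0.0295 + 0.0113] / 0.1000 = -0.1825 ≈ -0.18
d₂ = d₁ − σ√T = -0.1825 − 0.1000 = -0.2825 ≈ -0.28
Risk-neutral Pr[S_T < K] = N(−d₂) = N(0.28) = 0.6103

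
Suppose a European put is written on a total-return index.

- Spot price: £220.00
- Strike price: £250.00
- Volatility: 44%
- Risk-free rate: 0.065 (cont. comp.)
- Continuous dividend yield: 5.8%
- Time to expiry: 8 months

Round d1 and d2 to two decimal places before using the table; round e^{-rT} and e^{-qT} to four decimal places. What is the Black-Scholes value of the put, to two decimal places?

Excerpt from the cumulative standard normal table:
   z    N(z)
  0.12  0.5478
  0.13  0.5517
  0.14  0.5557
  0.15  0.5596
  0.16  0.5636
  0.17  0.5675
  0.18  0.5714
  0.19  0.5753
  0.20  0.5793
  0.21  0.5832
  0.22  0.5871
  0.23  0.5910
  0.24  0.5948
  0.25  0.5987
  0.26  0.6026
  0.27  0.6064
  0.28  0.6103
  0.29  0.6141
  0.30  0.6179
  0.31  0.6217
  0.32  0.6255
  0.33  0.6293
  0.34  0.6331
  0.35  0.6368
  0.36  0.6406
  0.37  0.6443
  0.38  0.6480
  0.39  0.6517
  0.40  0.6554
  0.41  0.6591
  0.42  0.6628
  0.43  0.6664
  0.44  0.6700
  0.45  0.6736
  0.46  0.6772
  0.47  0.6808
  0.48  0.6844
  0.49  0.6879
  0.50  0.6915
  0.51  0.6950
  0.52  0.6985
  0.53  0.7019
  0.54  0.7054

σ√T = 0.44 × 0.8165 = 0.3593
d₁ = [ln(220/250) + (0.065 − 0.058 + 0.44²/2)·0.6667] / 0.3593 = [-0.1278 + 0.0692] / 0.3593 = -0.1632 which rounds to -0.16
d₂ = d₁ − σ√T = -0.1632 − 0.3593 = -0.5225 which rounds to -0.52
e^(−qT) = e^(−0.058·0.6667) = 0.9621;  e^(−rT) = e^(−0.065·0.6667) = 0.9576
N(−d₂) = N(0.52) = 0.6985;  N(−d₁) = N(0.16) = 0.5636
P = 250·0.9576·0.6985 − 220·0.9621·0.5636 = 167.2209 − 119.2927 = 47.9282

£47.93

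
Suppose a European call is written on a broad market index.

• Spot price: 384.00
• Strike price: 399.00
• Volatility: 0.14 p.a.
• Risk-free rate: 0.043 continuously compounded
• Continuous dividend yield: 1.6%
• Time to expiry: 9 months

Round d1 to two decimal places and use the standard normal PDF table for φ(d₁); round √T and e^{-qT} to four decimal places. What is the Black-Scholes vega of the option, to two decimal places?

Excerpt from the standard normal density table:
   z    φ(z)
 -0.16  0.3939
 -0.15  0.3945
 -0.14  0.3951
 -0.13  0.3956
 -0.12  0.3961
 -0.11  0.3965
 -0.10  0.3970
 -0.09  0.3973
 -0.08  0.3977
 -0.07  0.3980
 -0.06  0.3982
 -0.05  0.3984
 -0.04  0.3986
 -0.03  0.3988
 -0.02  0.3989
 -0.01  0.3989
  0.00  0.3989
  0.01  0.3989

σ√T = 0.14·√0.75 = 0.1212
d₁ = [ln(384/399) + (0.043 − 0.016 + 0.14²/2)·0.75] / 0.1212 = [-0.0383 + 0.0276] / 0.1212 = -0.0884 ⇒ -0.09
√T = √0.75 = 0.8660
φ(d₁) = φ(-0.09) = 0.3973
exp(−qT) = exp(−0.016·0.75) = 0.9881
vega = S·exp(−qT)·φ(d₁)·√T = 384·0.9881·0.3973·0.8660 = 130.5475
(Call and put vega coincide under Black-Scholes.)

130.55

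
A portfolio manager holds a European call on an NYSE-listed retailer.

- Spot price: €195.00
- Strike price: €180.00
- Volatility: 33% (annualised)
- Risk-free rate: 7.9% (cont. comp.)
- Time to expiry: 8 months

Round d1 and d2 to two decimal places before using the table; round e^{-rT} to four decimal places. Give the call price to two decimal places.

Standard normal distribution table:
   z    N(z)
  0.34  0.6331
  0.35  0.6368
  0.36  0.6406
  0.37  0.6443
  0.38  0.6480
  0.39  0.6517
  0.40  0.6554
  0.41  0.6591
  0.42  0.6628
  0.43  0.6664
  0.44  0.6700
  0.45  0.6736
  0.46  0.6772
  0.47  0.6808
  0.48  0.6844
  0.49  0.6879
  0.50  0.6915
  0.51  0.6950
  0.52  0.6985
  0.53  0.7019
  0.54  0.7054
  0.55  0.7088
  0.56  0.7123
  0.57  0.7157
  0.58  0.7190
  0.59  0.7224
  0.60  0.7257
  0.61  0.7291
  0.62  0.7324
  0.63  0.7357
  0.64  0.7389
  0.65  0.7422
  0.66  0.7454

σ√T = 0.33·√0.6667 = 0.2694
d₁ = [ln(195/180) + (0.079 + 0.33²/2)·0.6667] / 0.2694 = [0.0800 + 0.0890] / 0.2694 = 0.6273 ≈ 0.63
d₂ = d₁ − σ√T = 0.6273 − 0.2694 = 0.3578 ≈ 0.36
e^(−rT) = e^(−0.079·0.6667) = 0.9487
C = 195·N(0.63) − 180·0.9487·N(0.36) = 195·0.7357 − 180·0.9487·0.6406 = 143.4615 − 109.3927 = 34.0688

€34.07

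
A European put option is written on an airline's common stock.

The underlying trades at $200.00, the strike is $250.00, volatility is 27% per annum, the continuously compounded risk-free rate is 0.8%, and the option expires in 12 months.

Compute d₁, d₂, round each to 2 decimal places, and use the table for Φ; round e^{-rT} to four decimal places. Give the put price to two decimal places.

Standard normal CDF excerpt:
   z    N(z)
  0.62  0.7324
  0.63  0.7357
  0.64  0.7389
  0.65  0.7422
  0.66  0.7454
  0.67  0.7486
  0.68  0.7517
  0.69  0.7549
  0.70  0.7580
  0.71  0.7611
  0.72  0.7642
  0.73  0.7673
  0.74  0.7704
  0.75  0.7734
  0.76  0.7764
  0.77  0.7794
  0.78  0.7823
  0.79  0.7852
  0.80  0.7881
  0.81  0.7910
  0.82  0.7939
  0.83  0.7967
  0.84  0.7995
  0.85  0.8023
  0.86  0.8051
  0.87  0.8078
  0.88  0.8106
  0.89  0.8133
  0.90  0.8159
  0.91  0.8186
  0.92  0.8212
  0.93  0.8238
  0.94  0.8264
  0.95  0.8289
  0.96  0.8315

σ√T = 0.27·√1 = 0.2700
d₁ = [ln(200/250) + (0.008 + 0.27²/2)·1] / 0.2700 = [-0.2231 + 0.0445] / 0.2700 = -0.6618 which rounds to -0.66
d₂ = d₁ − σ√T = -0.6618 − 0.2700 = -0.9318 which rounds to -0.93
e^(−rT) = e^(−0.008·1) = 0.9920
P = 250·0.9920·N(0.93) − 200·N(0.66) = 250·0.9920·0.8238 − 200·0.7454 = 204.3024 − 149.0800 = 55.2224

$55.22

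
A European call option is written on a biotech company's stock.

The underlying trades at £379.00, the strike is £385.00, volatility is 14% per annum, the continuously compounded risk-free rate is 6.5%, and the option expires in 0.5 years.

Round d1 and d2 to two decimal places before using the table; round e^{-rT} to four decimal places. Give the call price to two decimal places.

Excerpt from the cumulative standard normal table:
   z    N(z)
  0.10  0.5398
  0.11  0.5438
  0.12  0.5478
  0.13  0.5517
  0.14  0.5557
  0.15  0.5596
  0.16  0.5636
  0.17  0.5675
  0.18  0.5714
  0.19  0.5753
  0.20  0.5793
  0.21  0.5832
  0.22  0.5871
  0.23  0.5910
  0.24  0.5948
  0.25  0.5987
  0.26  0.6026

σ√T = 0.14 × 0.7071 = 0.0990
d₁ = [ln(379/385) + (0.065 + 0.14²/2)·0.5] / 0.0990 = [-0.0157 + 0.0374] / 0.0990 = 0.2191 → 0.22
d₂ = d₁ − σ√T = 0.2191 − 0.0990 = 0.1201 → 0.12
e^(−rT) = e^(−0.065·0.5) = 0.9680
N(d₁) = N(0.22) = 0.5871;  N(d₂) = N(0.12) = 0.5478
C = 379·0.5871 − 385·0.9680·0.5478 = 222.5109 − 204.1541 = 18.3568

£18.36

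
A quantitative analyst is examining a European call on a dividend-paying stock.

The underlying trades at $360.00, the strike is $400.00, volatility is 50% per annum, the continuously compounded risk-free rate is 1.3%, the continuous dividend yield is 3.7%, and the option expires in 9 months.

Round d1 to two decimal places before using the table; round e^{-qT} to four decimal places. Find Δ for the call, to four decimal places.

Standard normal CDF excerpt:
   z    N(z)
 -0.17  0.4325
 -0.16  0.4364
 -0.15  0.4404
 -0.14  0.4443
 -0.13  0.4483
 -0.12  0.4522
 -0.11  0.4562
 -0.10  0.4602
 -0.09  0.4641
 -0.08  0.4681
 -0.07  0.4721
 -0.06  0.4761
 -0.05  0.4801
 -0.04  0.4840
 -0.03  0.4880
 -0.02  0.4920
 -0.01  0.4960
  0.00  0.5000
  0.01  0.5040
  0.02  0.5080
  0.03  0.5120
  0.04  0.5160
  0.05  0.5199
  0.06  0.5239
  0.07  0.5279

0.4592

σ√T = 0.5·√0.75 = 0.4330
ln(S/K) + (r − q + σ²/2)T = ln(360/400) + (0.013 − 0.037 + 0.5²/2)·0.75 = -0.1054 + 0.0758 = -0.0296
d₁ = -0.0296 / 0.4330 = -0.0684 ⇒ -0.07
N(d₁) = N(-0.07) = 0.4721
Δ_call = e^(−qT)·N(d₁) = 0.9726·0.4721 = 0.4592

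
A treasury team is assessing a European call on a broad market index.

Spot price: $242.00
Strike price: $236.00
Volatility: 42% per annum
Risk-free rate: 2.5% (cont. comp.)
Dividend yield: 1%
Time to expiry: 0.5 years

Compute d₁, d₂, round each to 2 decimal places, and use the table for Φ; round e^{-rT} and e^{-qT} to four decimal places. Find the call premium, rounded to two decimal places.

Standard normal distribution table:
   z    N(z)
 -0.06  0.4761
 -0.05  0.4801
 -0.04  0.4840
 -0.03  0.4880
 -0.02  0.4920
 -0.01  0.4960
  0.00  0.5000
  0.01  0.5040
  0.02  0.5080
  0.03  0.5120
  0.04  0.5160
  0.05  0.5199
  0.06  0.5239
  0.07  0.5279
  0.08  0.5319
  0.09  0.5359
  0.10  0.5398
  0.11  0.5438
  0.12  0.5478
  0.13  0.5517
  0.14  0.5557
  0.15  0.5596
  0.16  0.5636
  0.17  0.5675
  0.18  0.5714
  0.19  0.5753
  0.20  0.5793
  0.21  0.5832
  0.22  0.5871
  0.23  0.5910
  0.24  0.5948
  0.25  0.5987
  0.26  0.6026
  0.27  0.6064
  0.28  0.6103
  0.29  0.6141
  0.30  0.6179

σ√T = 0.42 × 0.7071 = 0.2970
d₁ = [ln(242/236) + (0.025 − 0.01 + 0.42²/2)·0.5] / 0.2970 = [0.0251 + 0.0516] / 0.2970 = 0.2583 which rounds to 0.26
d₂ = d₁ − σ√T = 0.2583 − 0.2970 = -0.0387 which rounds to -0.04
e^(−qT) = e^(−0.01·0.5) = 0.9950;  e^(−rT) = e^(−0.025·0.5) = 0.9876
N(d₁) = N(0.26) = 0.6026;  N(d₂) = N(-0.04) = 0.4840
C = 242·0.9950·0.6026 − 236·0.9876·0.4840 = 145.1001 − 112.8076 = 32.2924

$32.29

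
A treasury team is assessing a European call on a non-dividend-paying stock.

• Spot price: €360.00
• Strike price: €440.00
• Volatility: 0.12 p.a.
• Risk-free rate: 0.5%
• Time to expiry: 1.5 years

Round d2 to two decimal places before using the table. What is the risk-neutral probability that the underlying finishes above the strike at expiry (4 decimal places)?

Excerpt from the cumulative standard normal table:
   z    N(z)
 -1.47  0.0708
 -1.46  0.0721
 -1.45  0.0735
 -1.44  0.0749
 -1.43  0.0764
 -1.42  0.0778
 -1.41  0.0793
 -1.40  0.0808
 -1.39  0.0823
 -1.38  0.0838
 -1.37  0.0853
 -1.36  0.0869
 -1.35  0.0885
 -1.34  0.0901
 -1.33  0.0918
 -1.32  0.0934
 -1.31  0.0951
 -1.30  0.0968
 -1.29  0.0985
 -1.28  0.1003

0.0823

T = 1.5;  σ√T = 0.1470
d₁ = [ln(360/440) + (0.005 + 0.12²/2)·1.5] / 0.1470 = [-0.2007 + 0.0183] / 0.1470 = -1.2409 → -1.24
d₂ = d₁ − σ√T = -1.2409 − 0.1470 = -1.3878 → -1.39
Pr(exercise) under Q = N(d₂) = 0.0823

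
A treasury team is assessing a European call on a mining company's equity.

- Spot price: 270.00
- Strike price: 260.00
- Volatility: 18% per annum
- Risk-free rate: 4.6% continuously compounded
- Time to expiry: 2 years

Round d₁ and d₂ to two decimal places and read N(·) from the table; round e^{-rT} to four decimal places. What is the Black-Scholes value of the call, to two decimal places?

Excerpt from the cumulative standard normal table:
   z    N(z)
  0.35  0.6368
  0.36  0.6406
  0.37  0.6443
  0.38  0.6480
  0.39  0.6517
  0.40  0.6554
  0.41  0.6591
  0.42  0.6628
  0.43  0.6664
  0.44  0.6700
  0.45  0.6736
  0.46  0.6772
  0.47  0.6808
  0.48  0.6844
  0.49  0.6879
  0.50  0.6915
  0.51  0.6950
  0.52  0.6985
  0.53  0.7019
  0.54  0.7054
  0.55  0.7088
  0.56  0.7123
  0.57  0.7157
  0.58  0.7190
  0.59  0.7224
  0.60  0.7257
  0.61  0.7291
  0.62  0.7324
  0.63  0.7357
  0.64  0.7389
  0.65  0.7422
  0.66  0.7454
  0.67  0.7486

45.83

σ√T = 0.18 × 1.4142 = 0.2546
d₁ = [ln(270/260) + (0.046 + ½·0.18²)·2] / (σ√T) = (0.0377 + 0.1244) / 0.2546 = 0.6369 ⇒ 0.64
d₂ = 0.6369 − 0.2546 = 0.3824 ⇒ 0.38
e^(−rT) = e^(−0.046·2) = 0.9121
N(d₁) = N(0.64) = 0.7389;  N(d₂) = N(0.38) = 0.6480
C = 270·0.7389 − 260·0.9121·0.6480 = 199.5030 − 153.6706 = 45.8324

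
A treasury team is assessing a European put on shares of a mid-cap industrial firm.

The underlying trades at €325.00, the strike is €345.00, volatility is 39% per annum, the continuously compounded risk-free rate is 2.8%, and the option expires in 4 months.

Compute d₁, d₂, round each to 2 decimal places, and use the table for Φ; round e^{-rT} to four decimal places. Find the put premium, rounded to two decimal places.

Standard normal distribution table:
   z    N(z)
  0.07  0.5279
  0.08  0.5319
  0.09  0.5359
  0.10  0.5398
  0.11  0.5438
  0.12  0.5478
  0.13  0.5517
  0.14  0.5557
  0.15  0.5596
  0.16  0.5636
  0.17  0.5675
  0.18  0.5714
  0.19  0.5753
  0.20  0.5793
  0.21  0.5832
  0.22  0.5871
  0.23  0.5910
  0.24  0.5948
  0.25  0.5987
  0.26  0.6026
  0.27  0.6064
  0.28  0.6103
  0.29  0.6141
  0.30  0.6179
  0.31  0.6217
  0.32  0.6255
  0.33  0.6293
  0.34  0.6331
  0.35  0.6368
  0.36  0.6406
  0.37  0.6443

€39.65

σ√T = 0.39·√0.3333 = 0.2252
d₁ = [ln(325/345) + (0.028 + 0.39²/2)·0.3333] / 0.2252 = [-0.0597 + 0.0347] / 0.2252 = -0.1112 ≈ -0.11
d₂ = d₁ − σ√T = -0.1112 − 0.2252 = -0.3364 ≈ -0.34
exp(−rT) = exp(−0.028·0.3333) = 0.9907
N(−d₂) = N(0.34) = 0.6331;  N(−d₁) = N(0.11) = 0.5438
P = 345·0.9907·0.6331 − 325·0.5438 = 216.3882 − 176.7350 = 39.6532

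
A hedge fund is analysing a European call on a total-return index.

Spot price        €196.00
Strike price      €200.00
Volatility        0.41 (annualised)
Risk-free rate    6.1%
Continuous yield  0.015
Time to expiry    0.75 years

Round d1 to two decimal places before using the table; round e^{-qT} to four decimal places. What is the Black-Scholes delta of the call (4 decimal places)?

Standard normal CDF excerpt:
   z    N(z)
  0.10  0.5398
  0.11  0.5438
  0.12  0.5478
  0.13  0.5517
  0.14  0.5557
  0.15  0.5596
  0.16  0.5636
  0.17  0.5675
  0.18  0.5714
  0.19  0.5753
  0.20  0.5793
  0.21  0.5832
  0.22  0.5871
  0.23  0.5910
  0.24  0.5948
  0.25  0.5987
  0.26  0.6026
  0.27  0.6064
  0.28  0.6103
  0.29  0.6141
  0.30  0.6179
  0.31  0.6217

T = 0.75;  σ√T = 0.3551
d₁ = [ln(196/200) + (0.061 − 0.015 + 0.41²/2)·0.75] / 0.3551 = [-0.0202 + 0.0975] / 0.3551 = 0.2178 which rounds to 0.22
N(d₁) = N(0.22) = 0.5871
Δ_call = exp(−qT)·N(d₁) = 0.9888·0.5871 = 0.5805

0.5805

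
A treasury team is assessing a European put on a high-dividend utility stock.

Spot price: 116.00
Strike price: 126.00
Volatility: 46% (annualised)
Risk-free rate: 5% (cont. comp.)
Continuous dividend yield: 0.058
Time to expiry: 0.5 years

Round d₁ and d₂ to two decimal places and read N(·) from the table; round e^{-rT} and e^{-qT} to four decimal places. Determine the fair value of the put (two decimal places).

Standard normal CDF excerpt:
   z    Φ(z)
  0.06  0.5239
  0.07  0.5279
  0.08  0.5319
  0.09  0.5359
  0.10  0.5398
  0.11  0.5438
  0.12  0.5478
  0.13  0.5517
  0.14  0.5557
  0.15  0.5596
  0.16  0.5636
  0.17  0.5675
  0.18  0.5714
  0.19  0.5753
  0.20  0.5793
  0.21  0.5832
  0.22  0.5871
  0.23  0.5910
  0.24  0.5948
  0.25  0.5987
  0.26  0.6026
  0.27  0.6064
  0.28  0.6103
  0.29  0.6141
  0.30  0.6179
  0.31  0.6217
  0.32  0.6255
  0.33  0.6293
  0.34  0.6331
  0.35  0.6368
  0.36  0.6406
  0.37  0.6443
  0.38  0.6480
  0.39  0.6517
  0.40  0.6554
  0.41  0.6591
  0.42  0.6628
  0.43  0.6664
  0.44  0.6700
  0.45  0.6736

21.07

σ√T = 0.46 × 0.7071 = 0.3253
d₁ = [ln(116/126) + (0.05 − 0.058 + 0.46²/2)·0.5] / 0.3253 = [-0.0827 + 0.0489] / 0.3253 = -0.1039 → -0.10
d₂ = d₁ − σ√T = -0.1039 − 0.3253 = -0.4292 → -0.43
e^(−qT) = e^(−0.058·0.5) = 0.9714;  e^(−rT) = e^(−0.05·0.5) = 0.9753
N(−d₂) = N(0.43) = 0.6664;  N(−d₁) = N(0.10) = 0.5398
P = 126·0.9753·0.6664 − 116·0.9714·0.5398 = 81.8924 − 60.8260 = 21.0665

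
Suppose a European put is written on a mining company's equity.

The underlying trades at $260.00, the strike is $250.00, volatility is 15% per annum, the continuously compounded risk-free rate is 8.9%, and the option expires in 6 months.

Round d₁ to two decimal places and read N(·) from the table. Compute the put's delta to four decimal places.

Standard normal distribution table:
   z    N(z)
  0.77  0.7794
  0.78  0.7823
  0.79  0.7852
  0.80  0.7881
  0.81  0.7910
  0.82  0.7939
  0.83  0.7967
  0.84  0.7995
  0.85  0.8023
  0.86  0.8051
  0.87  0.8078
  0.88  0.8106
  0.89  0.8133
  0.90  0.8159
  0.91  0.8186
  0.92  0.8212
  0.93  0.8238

σ√T = 0.15·√0.5 = 0.1061
d₁ = [ln(260/250) + (0.089 + 0.15²/2)·0.5] / 0.1061 = [0.0392 + 0.0501] / 0.1061 = 0.8424 ≈ 0.84
N(d₁) = N(0.84) = 0.7995
Δ_put = N(d₁) − 1 = 0.7995 − 1 = -0.2005

-0.2005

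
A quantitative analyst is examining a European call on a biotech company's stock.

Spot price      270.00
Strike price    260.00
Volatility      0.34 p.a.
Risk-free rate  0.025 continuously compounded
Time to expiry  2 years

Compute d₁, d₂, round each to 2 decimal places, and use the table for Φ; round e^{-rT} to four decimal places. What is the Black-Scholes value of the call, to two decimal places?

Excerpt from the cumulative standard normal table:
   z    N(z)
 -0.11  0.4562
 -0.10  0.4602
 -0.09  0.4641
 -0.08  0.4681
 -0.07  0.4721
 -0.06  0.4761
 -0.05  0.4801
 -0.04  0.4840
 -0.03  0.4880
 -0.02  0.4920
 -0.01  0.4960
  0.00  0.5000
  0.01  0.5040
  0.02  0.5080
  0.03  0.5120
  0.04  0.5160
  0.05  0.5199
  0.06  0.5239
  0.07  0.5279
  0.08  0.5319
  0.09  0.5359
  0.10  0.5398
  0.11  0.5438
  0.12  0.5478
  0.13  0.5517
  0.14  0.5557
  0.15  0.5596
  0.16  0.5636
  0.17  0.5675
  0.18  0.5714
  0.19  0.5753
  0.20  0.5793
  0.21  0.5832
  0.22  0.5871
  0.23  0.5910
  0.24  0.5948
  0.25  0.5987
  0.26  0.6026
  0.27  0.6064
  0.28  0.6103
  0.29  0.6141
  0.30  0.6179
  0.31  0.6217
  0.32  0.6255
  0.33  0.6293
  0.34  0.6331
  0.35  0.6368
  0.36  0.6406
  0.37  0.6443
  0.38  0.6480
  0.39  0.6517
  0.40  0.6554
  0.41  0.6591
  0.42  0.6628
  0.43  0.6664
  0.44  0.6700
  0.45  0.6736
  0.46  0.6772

σ√T = 0.34·√2 = 0.4808
d₁ = [ln(270/260) + (0.025 + 0.34²/2)·2] / 0.4808 = [0.0377 + 0.1656] / 0.4808 = 0.4229 which rounds to 0.42
d₂ = d₁ − σ√T = 0.4229 − 0.4808 = -0.0579 which rounds to -0.06
exp(−rT) = exp(−0.025·2) = 0.9512
N(d₁) = N(0.42) = 0.6628;  N(d₂) = N(-0.06) = 0.4761
C = 270·0.6628 − 260·0.9512·0.4761 = 178.9560 − 117.7452 = 61.2108

61.21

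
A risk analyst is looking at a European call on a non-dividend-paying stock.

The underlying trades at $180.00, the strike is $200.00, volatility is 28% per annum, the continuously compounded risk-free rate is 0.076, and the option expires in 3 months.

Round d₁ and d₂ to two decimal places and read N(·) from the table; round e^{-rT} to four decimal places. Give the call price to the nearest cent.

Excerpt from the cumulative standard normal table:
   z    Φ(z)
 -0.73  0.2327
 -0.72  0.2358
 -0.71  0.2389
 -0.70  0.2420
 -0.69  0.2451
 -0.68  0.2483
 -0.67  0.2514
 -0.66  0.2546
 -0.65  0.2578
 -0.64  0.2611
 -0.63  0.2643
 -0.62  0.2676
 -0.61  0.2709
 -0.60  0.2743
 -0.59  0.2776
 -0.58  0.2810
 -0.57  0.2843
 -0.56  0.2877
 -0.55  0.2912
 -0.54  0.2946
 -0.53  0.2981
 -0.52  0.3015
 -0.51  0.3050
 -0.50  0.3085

$4.32

σ√T = 0.28·√0.25 = 0.1400
d₁ = [ln(180/200) + (0.076 + 0.28²/2)·0.25] / 0.1400 = [-0.1054 + 0.0288] / 0.1400 = -0.5469 ≈ -0.55
d₂ = d₁ − σ√T = -0.5469 − 0.1400 = -0.6869 ≈ -0.69
exp(−rT) = exp(−0.076·0.25) = 0.9812
N(d₁) = N(-0.55) = 0.2912;  N(d₂) = N(-0.69) = 0.2451
C = 180·0.2912 − 200·0.9812·0.2451 = 52.4160 − 48.0984 = 4.3176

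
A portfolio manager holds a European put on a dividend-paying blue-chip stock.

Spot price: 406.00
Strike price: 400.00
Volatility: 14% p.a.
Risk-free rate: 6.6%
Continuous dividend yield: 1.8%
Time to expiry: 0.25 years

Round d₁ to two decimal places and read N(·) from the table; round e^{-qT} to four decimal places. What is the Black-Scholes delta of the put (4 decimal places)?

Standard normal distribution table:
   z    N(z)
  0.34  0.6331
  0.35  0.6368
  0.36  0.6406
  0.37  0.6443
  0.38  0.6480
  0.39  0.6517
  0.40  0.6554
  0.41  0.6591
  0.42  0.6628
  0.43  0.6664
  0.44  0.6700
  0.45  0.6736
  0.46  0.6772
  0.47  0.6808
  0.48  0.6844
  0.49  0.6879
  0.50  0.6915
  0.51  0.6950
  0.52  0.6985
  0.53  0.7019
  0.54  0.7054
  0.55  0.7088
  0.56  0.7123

-0.3357

σ√T = 0.14 × 0.5000 = 0.0700
d₁ = [ln(406/400) + (0.066 − 0.018 + 0.14²/2)·0.25] / 0.0700 = [0.0149 + 0.0145] / 0.0700 = 0.4191 → 0.42
N(d₁) = N(0.42) = 0.6628
Δ_put = e^(−qT)·(N(d₁) − 1) = 0.9955·(0.6628 − 1) = -0.3357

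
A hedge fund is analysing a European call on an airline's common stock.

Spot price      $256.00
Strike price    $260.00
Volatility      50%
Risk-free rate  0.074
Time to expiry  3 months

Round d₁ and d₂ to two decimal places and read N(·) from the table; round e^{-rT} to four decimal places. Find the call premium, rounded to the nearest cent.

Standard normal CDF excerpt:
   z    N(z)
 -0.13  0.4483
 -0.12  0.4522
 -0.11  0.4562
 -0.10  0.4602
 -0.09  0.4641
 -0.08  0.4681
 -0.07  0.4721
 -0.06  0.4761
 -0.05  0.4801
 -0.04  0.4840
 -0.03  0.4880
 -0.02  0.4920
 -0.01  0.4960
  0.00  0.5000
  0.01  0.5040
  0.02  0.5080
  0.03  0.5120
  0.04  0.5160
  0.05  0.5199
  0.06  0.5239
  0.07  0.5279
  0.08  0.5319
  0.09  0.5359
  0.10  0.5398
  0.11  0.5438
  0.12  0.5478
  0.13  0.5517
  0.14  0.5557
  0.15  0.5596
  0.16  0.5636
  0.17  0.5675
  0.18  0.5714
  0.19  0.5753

σ√T = 0.5·√0.25 = 0.2500
d₁ = [ln(256/260) + (0.074 + 0.5²/2)·0.25] / 0.2500 = [-0.0155 + 0.0498] / 0.2500 = 0.1370 ⇒ 0.14
d₂ = d₁ − σ√T = 0.1370 − 0.2500 = -0.1130 ⇒ -0.11
exp(−rT) = exp(−0.074·0.25) = 0.9817
N(d₁) = N(0.14) = 0.5557;  N(d₂) = N(-0.11) = 0.4562
C = 256·0.5557 − 260·0.9817·0.4562 = 142.2592 − 116.4414 = 25.8178

$25.82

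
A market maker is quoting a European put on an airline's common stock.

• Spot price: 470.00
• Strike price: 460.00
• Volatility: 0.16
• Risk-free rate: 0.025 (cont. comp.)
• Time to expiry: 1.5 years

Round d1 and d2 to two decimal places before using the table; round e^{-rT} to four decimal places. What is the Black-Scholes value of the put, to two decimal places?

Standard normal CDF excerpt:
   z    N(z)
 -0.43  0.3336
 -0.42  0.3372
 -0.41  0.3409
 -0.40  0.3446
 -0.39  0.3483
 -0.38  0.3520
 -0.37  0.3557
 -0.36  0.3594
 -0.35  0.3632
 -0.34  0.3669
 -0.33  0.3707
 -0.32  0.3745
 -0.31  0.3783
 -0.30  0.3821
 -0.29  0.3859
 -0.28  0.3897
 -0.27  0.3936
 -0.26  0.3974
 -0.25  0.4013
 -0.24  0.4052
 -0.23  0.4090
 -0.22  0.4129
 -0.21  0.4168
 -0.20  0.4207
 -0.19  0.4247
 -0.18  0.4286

σ√T = 0.16 × 1.2247 = 0.1960
d₁ = [ln(470/460) + (0.025 + 0.16²/2)·1.5] / 0.1960 = [0.0215 + 0.0567] / 0.1960 = 0.3991 which rounds to 0.40
d₂ = d₁ − σ√T = 0.3991 − 0.1960 = 0.2031 which rounds to 0.20
exp(−rT) = exp(−0.025·1.5) = 0.9632
N(−d₂) = N(-0.20) = 0.4207;  N(−d₁) = N(-0.40) = 0.3446
P = 460·0.9632·0.4207 − 470·0.3446 = 186.4004 − 161.9620 = 24.4384

24.44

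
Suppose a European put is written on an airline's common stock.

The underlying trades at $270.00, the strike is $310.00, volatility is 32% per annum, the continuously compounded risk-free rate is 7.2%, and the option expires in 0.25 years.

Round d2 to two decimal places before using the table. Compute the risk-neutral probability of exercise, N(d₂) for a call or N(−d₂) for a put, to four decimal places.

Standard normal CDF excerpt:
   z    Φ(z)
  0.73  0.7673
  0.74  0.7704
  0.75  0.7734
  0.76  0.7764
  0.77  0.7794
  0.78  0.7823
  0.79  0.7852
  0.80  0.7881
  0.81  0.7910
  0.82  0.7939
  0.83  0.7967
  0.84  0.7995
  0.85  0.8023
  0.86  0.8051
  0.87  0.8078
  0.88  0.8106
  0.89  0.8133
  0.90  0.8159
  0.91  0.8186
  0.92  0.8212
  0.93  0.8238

σ√T = 0.32·√0.25 = 0.1600
d₁ = [ln(270/310) + (0.072 + ½·0.32²)·0.25] / (σ√T) = (-0.1382 + 0.0308) / 0.1600 = -0.6709 → -0.67
d₂ = -0.6709 − 0.1600 = -0.8309 → -0.83
Pr(exercise) under Q = N(−d₂) = N(0.83) = 0.7967

0.7967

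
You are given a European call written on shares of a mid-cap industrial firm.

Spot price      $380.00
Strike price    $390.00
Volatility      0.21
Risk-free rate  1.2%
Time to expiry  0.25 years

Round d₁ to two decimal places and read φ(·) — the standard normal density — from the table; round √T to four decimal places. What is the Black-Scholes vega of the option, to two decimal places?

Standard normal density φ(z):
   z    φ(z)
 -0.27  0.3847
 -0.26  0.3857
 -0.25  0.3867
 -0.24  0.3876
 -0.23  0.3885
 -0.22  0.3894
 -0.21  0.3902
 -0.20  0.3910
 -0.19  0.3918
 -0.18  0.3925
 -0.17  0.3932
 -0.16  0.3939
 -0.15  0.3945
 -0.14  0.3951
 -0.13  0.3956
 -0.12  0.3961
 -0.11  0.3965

σ√T = 0.21 × 0.5000 = 0.1050
d₁ = [ln(380/390) + (0.012 + 0.21²/2)·0.25] / 0.1050 = [-0.0260 + 0.0085] / 0.1050 = -0.1663 ⇒ -0.17
√T = √0.25 = 0.5000
φ(d₁) = φ(-0.17) = 0.3932
vega = S·φ(d₁)·√T = 380·0.3932·0.5000 = 74.7080
(Call and put vega coincide under Black-Scholes.)

74.71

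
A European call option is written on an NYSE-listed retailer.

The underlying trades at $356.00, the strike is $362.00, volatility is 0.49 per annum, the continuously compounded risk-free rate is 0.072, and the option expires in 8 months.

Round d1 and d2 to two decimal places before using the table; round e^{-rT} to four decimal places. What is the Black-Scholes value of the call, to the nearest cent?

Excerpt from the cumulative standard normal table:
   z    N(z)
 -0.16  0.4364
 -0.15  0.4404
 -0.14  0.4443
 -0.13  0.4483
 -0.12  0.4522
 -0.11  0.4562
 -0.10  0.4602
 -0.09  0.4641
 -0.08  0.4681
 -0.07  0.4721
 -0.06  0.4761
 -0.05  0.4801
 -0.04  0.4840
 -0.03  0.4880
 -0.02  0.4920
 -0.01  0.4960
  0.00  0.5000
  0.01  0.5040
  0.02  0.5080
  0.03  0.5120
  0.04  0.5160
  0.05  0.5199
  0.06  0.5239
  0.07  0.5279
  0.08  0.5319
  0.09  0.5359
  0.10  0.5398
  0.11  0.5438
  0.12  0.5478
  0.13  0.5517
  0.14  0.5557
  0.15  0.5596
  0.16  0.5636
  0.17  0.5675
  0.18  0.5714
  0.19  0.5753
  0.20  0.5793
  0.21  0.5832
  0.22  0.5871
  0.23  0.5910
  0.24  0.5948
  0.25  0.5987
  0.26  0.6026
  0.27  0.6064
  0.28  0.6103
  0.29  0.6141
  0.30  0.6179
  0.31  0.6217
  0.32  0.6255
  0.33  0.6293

$61.25

T = 0.6667;  σ√T = 0.4001
d₁ = [ln(356/362) + (0.072 + 0.49²/2)·0.6667] / 0.4001 = [-0.0167 + 0.1280] / 0.4001 = 0.2782 ⇒ 0.28
d₂ = d₁ − σ√T = 0.2782 − 0.4001 = -0.1218 ⇒ -0.12
exp(−rT) = exp(−0.072·0.6667) = 0.9531
C = 356·N(0.28) − 362·0.9531·N(-0.12) = 356·0.6103 − 362·0.9531·0.4522 = 217.2668 − 156.0190 = 61.2478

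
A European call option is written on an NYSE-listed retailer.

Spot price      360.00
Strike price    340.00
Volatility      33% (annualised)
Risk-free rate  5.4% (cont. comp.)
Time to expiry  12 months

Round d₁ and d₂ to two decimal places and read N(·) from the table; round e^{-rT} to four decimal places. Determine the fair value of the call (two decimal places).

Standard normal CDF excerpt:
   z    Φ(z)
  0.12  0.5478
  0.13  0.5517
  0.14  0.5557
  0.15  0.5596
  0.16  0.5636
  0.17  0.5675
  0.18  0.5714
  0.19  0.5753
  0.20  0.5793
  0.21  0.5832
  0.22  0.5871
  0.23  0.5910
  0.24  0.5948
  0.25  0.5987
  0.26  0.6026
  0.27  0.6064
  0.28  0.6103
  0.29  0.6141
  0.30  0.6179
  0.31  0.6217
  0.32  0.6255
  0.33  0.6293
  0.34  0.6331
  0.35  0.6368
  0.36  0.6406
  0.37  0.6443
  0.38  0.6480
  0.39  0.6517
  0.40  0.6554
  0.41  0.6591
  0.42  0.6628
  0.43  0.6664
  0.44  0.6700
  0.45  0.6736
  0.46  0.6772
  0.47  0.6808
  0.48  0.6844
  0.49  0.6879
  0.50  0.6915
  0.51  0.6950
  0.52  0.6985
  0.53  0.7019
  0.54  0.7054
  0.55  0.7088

σ√T = 0.33·√1 = 0.3300
ln(S/K) + (r + σ²/2)T = ln(360/340) + (0.054 + 0.33²/2)·1 = 0.0572 + 0.1085 = 0.1656
d₁ = 0.1656 / 0.3300 = 0.5018 ≈ 0.50
d₂ = d₁ − σ√T = 0.5018 − 0.3300 = 0.1718 ≈ 0.17
exp(−rT) = exp(−0.054·1) = 0.9474
N(d₁) = N(0.50) = 0.6915;  N(d₂) = N(0.17) = 0.5675
C = 360·0.6915 − 340·0.9474·0.5675 = 248.9400 − 182.8008 = 66.1392

66.14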